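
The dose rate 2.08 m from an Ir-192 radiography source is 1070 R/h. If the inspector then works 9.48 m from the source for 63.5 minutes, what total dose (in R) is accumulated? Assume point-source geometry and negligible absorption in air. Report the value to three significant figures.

Intensity scales as (d₁/d₂)², so rate at 9.48 m:
1070 × (2.08/9.48)² = 1070 × 0.04814 = 51.51 R/h.
Dose = rate × time = 51.51 R/h × 1.058 h = 54.50 R.

54.5 R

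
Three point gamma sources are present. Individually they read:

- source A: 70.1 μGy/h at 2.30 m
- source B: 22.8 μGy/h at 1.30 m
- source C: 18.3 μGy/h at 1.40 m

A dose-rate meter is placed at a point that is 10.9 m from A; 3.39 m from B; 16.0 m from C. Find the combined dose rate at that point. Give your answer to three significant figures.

Each source contributes Iᵢ·(dᵢ/rᵢ)²; contributions add.
A: 70.1 × (2.30/10.9)² = 3.121 μGy/h
B: 22.8 × (1.30/3.39)² = 3.353 μGy/h
C: 18.3 × (1.40/16.0)² = 0.1401 μGy/h
Total = 3.121 + 3.353 + 0.1401 = 6.614 μGy/h.

6.61 μGy/h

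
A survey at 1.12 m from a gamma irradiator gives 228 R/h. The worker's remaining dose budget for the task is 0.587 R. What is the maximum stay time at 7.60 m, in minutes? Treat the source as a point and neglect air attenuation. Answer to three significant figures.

Applying the 1/r² law, rate at 7.60 m:
(1.12/7.60)² = 0.02172, so 228 × 0.02172 = 4.952 R/h.
Stay time = 0.587 R ÷ 4.952 R/h = 0.1185 h = 7.110 min.

7.11 min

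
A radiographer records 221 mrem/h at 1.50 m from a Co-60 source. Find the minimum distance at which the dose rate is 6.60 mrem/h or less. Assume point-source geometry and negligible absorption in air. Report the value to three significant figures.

Using I₁d₁² = I₂d₂², d₂ = d₁·√(I₁/I₂).
I₁/I₂ = 221/6.60 = 33.48, so d₂ = 1.50 × √33.48 = 8.679 m.

8.68 m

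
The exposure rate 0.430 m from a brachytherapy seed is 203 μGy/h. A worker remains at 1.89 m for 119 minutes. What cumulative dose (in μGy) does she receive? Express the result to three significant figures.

Using I₁d₁² = I₂d₂², rate at 1.89 m:
203 × (0.430/1.89)² = 203 × 0.05176 = 10.51 μGy/h.
Dose = rate × time = 10.51 μGy/h × 1.983 h = 20.84 μGy.

20.8 μGy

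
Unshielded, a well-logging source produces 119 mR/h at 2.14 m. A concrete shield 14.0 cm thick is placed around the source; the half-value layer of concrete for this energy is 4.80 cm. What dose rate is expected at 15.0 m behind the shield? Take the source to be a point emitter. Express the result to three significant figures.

Distance alone: (2.14/15.0)² = 0.02035, so 119 × 0.02035 = 2.422 mR/h.
Shield: 14.0/4.80 = 2.917 half-value layers → attenuation 2^(−2.917) = 0.1324.
Combined: 2.422 × 0.1324 = 0.3207 mR/h.

0.321 mR/h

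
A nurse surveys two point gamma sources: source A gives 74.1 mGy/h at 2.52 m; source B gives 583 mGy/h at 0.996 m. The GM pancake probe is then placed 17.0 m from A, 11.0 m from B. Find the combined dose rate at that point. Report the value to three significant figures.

6.41 mGy/h

Each source contributes Iᵢ·(dᵢ/rᵢ)²; contributions add.
A: 74.1 × (2.52/17.0)² = 1.628 mGy/h
B: 583 × (0.996/11.0)² = 4.780 mGy/h
Total = 1.628 + 4.780 = 6.408 mGy/h.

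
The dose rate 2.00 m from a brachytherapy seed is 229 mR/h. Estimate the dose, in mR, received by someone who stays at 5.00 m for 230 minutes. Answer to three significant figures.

Since intensity falls as 1/r², rate at 5.00 m:
(2.00/5.00)² = 0.1600, so 229 × 0.1600 = 36.64 mR/h.
Dose = rate × time = 36.64 mR/h × 3.833 h = 140.4 mR.

140 mR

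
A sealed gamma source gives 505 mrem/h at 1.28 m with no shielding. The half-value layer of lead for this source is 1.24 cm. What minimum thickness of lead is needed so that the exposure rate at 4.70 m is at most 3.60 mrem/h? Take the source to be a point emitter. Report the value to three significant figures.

At 4.70 m, distance alone gives (1.28/4.70)² = 0.07417, so 505 × 0.07417 = 37.46 mrem/h.
Further attenuation needed: 37.46/3.60 = 10.41.
n = log₂(10.41) = 3.380 half-value layers.
Thickness = 3.380 × 1.24 cm = 4.191 cm.

4.19 cm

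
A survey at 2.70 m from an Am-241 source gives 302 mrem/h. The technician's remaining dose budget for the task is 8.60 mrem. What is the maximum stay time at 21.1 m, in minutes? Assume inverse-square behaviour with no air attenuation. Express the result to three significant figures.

104 min

Intensity scales as (d₁/d₂)², so rate at 21.1 m:
302 × (2.70/21.1)² = 302 × 0.01637 = 4.944 mrem/h.
Stay time = 8.60 mrem ÷ 4.944 mrem/h = 1.739 h = 104.3 min.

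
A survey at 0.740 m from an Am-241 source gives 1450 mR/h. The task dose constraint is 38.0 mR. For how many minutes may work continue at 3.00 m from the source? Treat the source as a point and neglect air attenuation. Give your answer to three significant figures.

Since intensity falls as 1/r², rate at 3.00 m:
1450 × (0.740/3.00)² = 1450 × 0.06084 = 88.22 mR/h.
Stay time = 38.0 mR ÷ 88.22 mR/h = 0.4307 h = 25.84 min.

25.8 min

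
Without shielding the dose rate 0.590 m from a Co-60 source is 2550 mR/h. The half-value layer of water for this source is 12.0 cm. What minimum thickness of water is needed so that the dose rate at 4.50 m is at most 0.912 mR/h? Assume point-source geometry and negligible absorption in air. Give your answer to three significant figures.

At 4.50 m, distance alone gives (0.590/4.50)² = 0.01719, so 2550 × 0.01719 = 43.83 mR/h.
Further attenuation needed: 43.83/0.912 = 48.06.
n = log₂(48.06) = 5.587 half-value layers.
Thickness = 5.587 × 12.0 cm = 67.04 cm.

67.0 cm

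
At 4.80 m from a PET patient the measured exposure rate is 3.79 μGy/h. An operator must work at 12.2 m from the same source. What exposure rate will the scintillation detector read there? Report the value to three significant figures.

0.587 μGy/h

Since intensity falls as 1/r², scaling from 4.80 m to 12.2 m:
3.79 × (4.80/12.2)² = 3.79 × 0.1548 = 0.5867 μGy/h.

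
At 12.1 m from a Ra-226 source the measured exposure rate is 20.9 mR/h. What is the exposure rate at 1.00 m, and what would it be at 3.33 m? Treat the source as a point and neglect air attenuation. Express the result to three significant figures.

3060 mR/h; 276 mR/h

Using I₁d₁² = I₂d₂²,
At 1.00 m: (12.1/1.00)² = 146.4, so 20.9 × 146.4 = 3060 mR/h
At 3.33 m: (1.00/3.33)² = 0.09018, so 3060 × 0.09018 = 276.0 mR/h.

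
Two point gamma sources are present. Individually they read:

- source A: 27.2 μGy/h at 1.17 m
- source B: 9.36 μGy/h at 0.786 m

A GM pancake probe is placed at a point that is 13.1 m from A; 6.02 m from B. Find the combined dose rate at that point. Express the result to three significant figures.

By superposition, sum each source's inverse-square contribution:
A: 27.2 × (1.17/13.1)² = 0.2170 μGy/h
B: 9.36 × (0.786/6.02)² = 0.1596 μGy/h
Total = 0.2170 + 0.1596 = 0.3766 μGy/h.

0.377 μGy/h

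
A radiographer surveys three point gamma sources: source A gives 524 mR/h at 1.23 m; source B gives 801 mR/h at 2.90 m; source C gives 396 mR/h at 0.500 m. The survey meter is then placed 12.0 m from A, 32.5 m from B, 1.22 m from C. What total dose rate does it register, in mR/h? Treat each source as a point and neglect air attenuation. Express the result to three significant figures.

By superposition, sum each source's inverse-square contribution:
A: 524 × (1.23/12.0)² = 5.505 mR/h
B: 801 × (2.90/32.5)² = 6.378 mR/h
C: 396 × (0.500/1.22)² = 66.51 mR/h
Total = 5.505 + 6.378 + 66.51 = 78.39 mR/h.

78.4 mR/h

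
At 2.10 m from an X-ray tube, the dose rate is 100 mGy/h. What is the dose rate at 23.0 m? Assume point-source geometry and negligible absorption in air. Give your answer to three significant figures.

Intensity scales as (d₁/d₂)², so the rate at 23.0 m is
100 × (2.10/23.0)² = 100 × 0.008336 = 0.8336 mGy/h.

0.834 mGy/h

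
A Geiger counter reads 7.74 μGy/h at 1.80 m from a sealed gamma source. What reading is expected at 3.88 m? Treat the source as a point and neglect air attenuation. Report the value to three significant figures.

1.67 μGy/h

By the inverse-square law, the rate at 3.88 m is
(1.80/3.88)² = 0.2152, so 7.74 × 0.2152 = 1.666 μGy/h.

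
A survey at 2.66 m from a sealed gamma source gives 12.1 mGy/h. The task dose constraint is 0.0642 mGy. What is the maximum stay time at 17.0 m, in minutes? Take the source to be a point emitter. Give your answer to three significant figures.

Intensity scales as (d₁/d₂)², so rate at 17.0 m:
12.1 × (2.66/17.0)² = 12.1 × 0.02448 = 0.2962 mGy/h.
Stay time = 0.0642 mGy ÷ 0.2962 mGy/h = 0.2167 h = 13.00 min.

13.0 min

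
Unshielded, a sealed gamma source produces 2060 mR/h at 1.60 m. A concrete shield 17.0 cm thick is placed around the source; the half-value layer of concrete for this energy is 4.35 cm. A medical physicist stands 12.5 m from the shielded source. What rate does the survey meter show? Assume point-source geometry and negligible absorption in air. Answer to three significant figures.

Distance alone: 2060 × (1.60/12.5)² = 2060 × 0.01638 = 33.74 mR/h.
Shield: 17.0/4.35 = 3.908 half-value layers → attenuation 2^(−3.908) = 0.06662.
Combined: 33.74 × 0.06662 = 2.248 mR/h.

2.25 mR/h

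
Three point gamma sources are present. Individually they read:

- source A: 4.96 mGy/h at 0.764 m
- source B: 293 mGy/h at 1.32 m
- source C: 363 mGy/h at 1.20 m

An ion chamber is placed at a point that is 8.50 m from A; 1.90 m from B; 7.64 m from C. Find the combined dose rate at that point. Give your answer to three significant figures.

150 mGy/h

Each source contributes Iᵢ·(dᵢ/rᵢ)²; contributions add.
A: 4.96 × (0.764/8.50)² = 0.04007 mGy/h
B: 293 × (1.32/1.90)² = 141.4 mGy/h
C: 363 × (1.20/7.64)² = 8.955 mGy/h
Total = 0.04007 + 141.4 + 8.955 = 150.4 mGy/h.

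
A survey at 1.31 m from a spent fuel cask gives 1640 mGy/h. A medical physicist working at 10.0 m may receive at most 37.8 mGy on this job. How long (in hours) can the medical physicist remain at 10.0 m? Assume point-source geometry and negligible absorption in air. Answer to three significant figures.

Applying the 1/r² law, rate at 10.0 m:
1640 × (1.31/10.0)² = 1640 × 0.01716 = 28.14 mGy/h.
Stay time = 37.8 mGy ÷ 28.14 mGy/h = 1.343 h.

1.34 h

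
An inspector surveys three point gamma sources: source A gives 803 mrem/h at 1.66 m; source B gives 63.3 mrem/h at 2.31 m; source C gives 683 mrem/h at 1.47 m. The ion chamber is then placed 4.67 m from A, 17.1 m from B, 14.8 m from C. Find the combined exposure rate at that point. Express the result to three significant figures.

By superposition, sum each source's inverse-square contribution:
A: 803 × (1.66/4.67)² = 101.5 mrem/h
B: 63.3 × (2.31/17.1)² = 1.155 mrem/h
C: 683 × (1.47/14.8)² = 6.738 mrem/h
Total = 101.5 + 1.155 + 6.738 = 109.4 mrem/h.

109 mrem/h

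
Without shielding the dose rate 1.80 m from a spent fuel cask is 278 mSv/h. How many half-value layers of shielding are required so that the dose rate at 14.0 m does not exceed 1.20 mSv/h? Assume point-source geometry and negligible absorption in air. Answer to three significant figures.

At 14.0 m, distance alone gives (1.80/14.0)² = 0.01653, so 278 × 0.01653 = 4.595 mSv/h.
Further attenuation needed: 4.595/1.20 = 3.829.
n = log₂(3.829) = 1.937 half-value layers.

1.94 half-value layers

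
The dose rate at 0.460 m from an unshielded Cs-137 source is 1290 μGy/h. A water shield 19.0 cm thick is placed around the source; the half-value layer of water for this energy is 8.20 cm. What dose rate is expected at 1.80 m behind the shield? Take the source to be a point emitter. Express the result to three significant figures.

Distance alone: 1290 × (0.460/1.80)² = 1290 × 0.06531 = 84.25 μGy/h.
Shield: 19.0/8.20 = 2.317 half-value layers → attenuation 2^(−2.317) = 0.2007.
Combined: 84.25 × 0.2007 = 16.91 μGy/h.

16.9 μGy/h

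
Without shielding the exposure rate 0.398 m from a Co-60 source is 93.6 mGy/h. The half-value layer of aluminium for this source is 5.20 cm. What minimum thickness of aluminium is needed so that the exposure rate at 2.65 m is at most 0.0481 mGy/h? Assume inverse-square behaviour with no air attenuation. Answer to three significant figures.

28.4 cm

At 2.65 m, distance alone gives 93.6 × (0.398/2.65)² = 93.6 × 0.02256 = 2.112 mGy/h.
Further attenuation needed: 2.112/0.0481 = 43.91.
n = log₂(43.91) = 5.456 half-value layers.
Thickness = 5.456 × 5.20 cm = 28.37 cm.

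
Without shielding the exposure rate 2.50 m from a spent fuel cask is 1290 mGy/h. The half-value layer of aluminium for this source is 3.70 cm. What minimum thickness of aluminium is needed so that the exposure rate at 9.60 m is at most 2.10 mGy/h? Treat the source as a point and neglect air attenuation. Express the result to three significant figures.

19.9 cm

At 9.60 m, distance alone gives 1290 × (2.50/9.60)² = 1290 × 0.06782 = 87.49 mGy/h.
Further attenuation needed: 87.49/2.10 = 41.66.
n = log₂(41.66) = 5.381 half-value layers.
Thickness = 5.381 × 3.70 cm = 19.91 cm.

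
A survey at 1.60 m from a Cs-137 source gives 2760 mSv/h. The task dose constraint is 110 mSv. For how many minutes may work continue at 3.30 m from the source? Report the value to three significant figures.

Since intensity falls as 1/r², rate at 3.30 m:
(1.60/3.30)² = 0.2351, so 2760 × 0.2351 = 648.9 mSv/h.
Stay time = 110 mSv ÷ 648.9 mSv/h = 0.1695 h = 10.17 min.

10.2 min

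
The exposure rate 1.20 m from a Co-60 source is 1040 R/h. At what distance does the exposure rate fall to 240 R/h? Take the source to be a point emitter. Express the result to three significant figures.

Intensity scales as (d₁/d₂)², so d₂ = d₁·√(I₁/I₂).
I₁/I₂ = 1040/240 = 4.333, so d₂ = 1.20 × √4.333 = 2.498 m.

2.50 m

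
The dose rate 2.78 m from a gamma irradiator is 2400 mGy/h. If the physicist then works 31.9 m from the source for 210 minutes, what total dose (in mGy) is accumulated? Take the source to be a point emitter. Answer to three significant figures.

Applying the 1/r² law, rate at 31.9 m:
(2.78/31.9)² = 0.007595, so 2400 × 0.007595 = 18.23 mGy/h.
Dose = rate × time = 18.23 mGy/h × 3.500 h = 63.80 mGy.

63.8 mGy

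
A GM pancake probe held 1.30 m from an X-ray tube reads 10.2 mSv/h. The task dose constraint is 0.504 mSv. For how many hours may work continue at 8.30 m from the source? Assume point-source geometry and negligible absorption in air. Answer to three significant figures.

Since intensity falls as 1/r², rate at 8.30 m:
(1.30/8.30)² = 0.02453, so 10.2 × 0.02453 = 0.2502 mSv/h.
Stay time = 0.504 mSv ÷ 0.2502 mSv/h = 2.014 h.

2.01 h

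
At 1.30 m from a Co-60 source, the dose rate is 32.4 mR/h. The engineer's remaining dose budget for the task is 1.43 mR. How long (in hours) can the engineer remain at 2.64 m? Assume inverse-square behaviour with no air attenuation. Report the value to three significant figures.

0.182 h

Since intensity falls as 1/r², rate at 2.64 m:
32.4 × (1.30/2.64)² = 32.4 × 0.2425 = 7.857 mR/h.
Stay time = 1.43 mR ÷ 7.857 mR/h = 0.1820 h.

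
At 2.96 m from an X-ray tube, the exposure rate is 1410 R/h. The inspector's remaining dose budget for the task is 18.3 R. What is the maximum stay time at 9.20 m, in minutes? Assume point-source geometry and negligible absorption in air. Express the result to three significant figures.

By the inverse-square law, rate at 9.20 m:
(2.96/9.20)² = 0.1035, so 1410 × 0.1035 = 145.9 R/h.
Stay time = 18.3 R ÷ 145.9 R/h = 0.1254 h = 7.524 min.

7.52 min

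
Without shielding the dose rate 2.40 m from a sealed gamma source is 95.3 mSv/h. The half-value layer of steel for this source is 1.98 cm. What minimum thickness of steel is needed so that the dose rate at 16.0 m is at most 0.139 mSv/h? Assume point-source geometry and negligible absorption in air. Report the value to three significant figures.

7.82 cm

At 16.0 m, distance alone gives 95.3 × (2.40/16.0)² = 95.3 × 0.02250 = 2.144 mSv/h.
Further attenuation needed: 2.144/0.139 = 15.42.
n = log₂(15.42) = 3.947 half-value layers.
Thickness = 3.947 × 1.98 cm = 7.815 cm.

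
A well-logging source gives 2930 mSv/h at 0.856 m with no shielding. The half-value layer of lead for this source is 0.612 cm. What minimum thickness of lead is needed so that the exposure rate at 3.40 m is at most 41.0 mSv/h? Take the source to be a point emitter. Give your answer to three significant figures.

At 3.40 m, distance alone gives (0.856/3.40)² = 0.06339, so 2930 × 0.06339 = 185.7 mSv/h.
Further attenuation needed: 185.7/41.0 = 4.529.
n = log₂(4.529) = 2.179 half-value layers.
Thickness = 2.179 × 0.612 cm = 1.334 cm.

1.33 cm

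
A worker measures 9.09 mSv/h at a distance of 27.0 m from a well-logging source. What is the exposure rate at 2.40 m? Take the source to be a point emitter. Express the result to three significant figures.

1150 mSv/h

Using I₁d₁² = I₂d₂², the rate at 2.40 m is
(27.0/2.40)² = 126.6, so 9.09 × 126.6 = 1151 mSv/h.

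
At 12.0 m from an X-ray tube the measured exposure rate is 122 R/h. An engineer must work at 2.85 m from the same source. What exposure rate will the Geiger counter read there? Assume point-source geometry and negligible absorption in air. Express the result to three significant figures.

2160 R/h

Applying the 1/r² law, scaling from 12.0 m to 2.85 m:
(12.0/2.85)² = 17.73, so 122 × 17.73 = 2163 R/h.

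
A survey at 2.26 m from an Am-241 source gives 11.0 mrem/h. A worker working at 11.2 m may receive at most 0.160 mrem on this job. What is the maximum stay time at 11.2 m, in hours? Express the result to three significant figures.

By the inverse-square law, rate at 11.2 m:
(2.26/11.2)² = 0.04072, so 11.0 × 0.04072 = 0.4479 mrem/h.
Stay time = 0.160 mrem ÷ 0.4479 mrem/h = 0.3572 h.

0.357 h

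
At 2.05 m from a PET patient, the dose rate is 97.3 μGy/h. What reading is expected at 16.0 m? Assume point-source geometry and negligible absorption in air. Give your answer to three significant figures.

1.60 μGy/h

By the inverse-square law, the rate at 16.0 m is
(2.05/16.0)² = 0.01642, so 97.3 × 0.01642 = 1.598 μGy/h.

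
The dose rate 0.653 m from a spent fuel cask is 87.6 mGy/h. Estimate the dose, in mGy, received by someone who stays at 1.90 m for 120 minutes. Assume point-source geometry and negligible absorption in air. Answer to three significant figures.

20.7 mGy

Applying the 1/r² law, rate at 1.90 m:
87.6 × (0.653/1.90)² = 87.6 × 0.1181 = 10.35 mGy/h.
Dose = rate × time = 10.35 mGy/h × 2.000 h = 20.70 mGy.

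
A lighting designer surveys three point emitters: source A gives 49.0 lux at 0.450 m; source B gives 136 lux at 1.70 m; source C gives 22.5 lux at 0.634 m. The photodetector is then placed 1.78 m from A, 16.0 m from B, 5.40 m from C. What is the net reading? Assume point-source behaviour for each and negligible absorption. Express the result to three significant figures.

4.98 lux

By superposition, sum each source's inverse-square contribution:
A: 49.0 × (0.450/1.78)² = 3.132 lux
B: 136 × (1.70/16.0)² = 1.535 lux
C: 22.5 × (0.634/5.40)² = 0.3102 lux
Total = 3.132 + 1.535 + 0.3102 = 4.977 lux.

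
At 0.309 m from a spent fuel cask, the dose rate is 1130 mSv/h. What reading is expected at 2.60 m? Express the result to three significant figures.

16.0 mSv/h

Applying the 1/r² law, the rate at 2.60 m is
(0.309/2.60)² = 0.01412, so 1130 × 0.01412 = 15.96 mSv/h.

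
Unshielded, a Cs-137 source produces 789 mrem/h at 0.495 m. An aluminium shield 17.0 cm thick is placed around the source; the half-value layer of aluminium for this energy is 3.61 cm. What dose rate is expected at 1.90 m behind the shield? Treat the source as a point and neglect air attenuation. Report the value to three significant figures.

Distance alone: 789 × (0.495/1.90)² = 789 × 0.06787 = 53.55 mrem/h.
Shield: 17.0/3.61 = 4.709 half-value layers → attenuation 2^(−4.709) = 0.03823.
Combined: 53.55 × 0.03823 = 2.047 mrem/h.

2.05 mrem/h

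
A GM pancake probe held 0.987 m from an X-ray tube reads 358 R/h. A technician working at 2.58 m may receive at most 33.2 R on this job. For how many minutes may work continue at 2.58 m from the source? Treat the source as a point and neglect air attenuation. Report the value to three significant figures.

38.0 min

Applying the 1/r² law, rate at 2.58 m:
358 × (0.987/2.58)² = 358 × 0.1464 = 52.41 R/h.
Stay time = 33.2 R ÷ 52.41 R/h = 0.6335 h = 38.01 min.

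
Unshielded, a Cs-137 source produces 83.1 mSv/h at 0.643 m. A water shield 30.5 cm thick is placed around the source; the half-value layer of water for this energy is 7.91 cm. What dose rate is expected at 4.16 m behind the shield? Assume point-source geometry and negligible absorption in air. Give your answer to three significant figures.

Distance alone: (0.643/4.16)² = 0.02389, so 83.1 × 0.02389 = 1.985 mSv/h.
Shield: 30.5/7.91 = 3.856 half-value layers → attenuation 2^(−3.856) = 0.06906.
Combined: 1.985 × 0.06906 = 0.1371 mSv/h.

0.137 mSv/h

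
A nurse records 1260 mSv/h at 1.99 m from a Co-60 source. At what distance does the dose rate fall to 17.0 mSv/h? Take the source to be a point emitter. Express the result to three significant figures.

Since intensity falls as 1/r², d₂ = d₁·√(I₁/I₂).
I₁/I₂ = 1260/17.0 = 74.12, so d₂ = 1.99 × √74.12 = 17.13 m.

17.1 m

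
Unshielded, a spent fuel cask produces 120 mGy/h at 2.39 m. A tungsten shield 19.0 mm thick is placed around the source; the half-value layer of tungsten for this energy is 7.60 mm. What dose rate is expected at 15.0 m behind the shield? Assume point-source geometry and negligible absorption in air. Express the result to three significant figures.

Distance alone: (2.39/15.0)² = 0.02539, so 120 × 0.02539 = 3.047 mGy/h.
Shield: 19.0/7.60 = 2.500 half-value layers → attenuation 2^(−2.500) = 0.1768.
Combined: 3.047 × 0.1768 = 0.5387 mGy/h.

0.539 mGy/h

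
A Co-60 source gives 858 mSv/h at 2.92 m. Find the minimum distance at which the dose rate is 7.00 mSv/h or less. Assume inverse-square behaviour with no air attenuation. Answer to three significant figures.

32.3 m

Since intensity falls as 1/r², d₂ = d₁·√(I₁/I₂).
I₁/I₂ = 858/7.00 = 122.6, so d₂ = 2.92 × √122.6 = 32.33 m.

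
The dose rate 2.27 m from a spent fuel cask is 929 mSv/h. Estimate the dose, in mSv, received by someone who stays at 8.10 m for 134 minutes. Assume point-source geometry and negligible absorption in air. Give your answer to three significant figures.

Using I₁d₁² = I₂d₂², rate at 8.10 m:
929 × (2.27/8.10)² = 929 × 0.07854 = 72.96 mSv/h.
Dose = rate × time = 72.96 mSv/h × 2.233 h = 162.9 mSv.

163 mSv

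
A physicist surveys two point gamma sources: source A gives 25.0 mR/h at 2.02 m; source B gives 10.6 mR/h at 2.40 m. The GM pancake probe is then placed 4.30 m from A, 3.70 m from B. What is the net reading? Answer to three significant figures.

9.98 mR/h

Each source contributes Iᵢ·(dᵢ/rᵢ)²; contributions add.
A: 25.0 × (2.02/4.30)² = 5.517 mR/h
B: 10.6 × (2.40/3.70)² = 4.460 mR/h
Total = 5.517 + 4.460 = 9.977 mR/h.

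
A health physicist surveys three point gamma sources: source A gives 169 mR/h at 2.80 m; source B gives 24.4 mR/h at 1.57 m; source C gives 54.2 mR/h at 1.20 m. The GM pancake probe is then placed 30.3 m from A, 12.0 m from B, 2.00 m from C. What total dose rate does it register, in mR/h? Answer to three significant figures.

Each source contributes Iᵢ·(dᵢ/rᵢ)²; contributions add.
A: 169 × (2.80/30.3)² = 1.443 mR/h
B: 24.4 × (1.57/12.0)² = 0.4177 mR/h
C: 54.2 × (1.20/2.00)² = 19.51 mR/h
Total = 1.443 + 0.4177 + 19.51 = 21.37 mR/h.

21.4 mR/h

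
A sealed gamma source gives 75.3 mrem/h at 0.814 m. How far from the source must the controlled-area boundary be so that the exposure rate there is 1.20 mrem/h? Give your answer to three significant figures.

6.45 m

Intensity scales as (d₁/d₂)², so d₂ = d₁·√(I₁/I₂).
I₁/I₂ = 75.3/1.20 = 62.75, so d₂ = 0.814 × √62.75 = 6.448 m.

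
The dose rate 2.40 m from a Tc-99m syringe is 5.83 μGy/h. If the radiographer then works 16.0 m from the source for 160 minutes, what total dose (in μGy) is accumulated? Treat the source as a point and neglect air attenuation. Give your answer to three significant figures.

Using I₁d₁² = I₂d₂², rate at 16.0 m:
5.83 × (2.40/16.0)² = 5.83 × 0.02250 = 0.1312 μGy/h.
Dose = rate × time = 0.1312 μGy/h × 2.667 h = 0.3499 μGy.

0.350 μGy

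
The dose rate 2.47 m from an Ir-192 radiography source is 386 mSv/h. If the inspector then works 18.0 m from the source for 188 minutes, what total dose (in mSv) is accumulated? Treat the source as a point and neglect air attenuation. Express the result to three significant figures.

22.8 mSv

Since intensity falls as 1/r², rate at 18.0 m:
(2.47/18.0)² = 0.01883, so 386 × 0.01883 = 7.268 mSv/h.
Dose = rate × time = 7.268 mSv/h × 3.133 h = 22.77 mSv.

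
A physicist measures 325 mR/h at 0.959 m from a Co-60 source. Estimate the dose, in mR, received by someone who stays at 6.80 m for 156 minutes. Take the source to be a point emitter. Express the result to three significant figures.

Using I₁d₁² = I₂d₂², rate at 6.80 m:
325 × (0.959/6.80)² = 325 × 0.01989 = 6.464 mR/h.
Dose = rate × time = 6.464 mR/h × 2.600 h = 16.81 mR.

16.8 mR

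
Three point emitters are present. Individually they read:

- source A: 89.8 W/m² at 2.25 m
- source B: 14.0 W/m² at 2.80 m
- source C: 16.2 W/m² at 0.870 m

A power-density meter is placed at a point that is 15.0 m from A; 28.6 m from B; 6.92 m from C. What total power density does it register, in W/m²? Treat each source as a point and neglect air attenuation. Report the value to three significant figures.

Each source contributes Iᵢ·(dᵢ/rᵢ)²; contributions add.
A: 89.8 × (2.25/15.0)² = 2.020 W/m²
B: 14.0 × (2.80/28.6)² = 0.1342 W/m²
C: 16.2 × (0.870/6.92)² = 0.2561 W/m²
Total = 2.020 + 0.1342 + 0.2561 = 2.410 W/m².

2.41 W/m²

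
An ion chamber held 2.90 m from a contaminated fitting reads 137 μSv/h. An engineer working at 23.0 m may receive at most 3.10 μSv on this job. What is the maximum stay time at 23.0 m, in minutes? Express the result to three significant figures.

85.4 min

Since intensity falls as 1/r², rate at 23.0 m:
137 × (2.90/23.0)² = 137 × 0.01590 = 2.178 μSv/h.
Stay time = 3.10 μSv ÷ 2.178 μSv/h = 1.423 h = 85.38 min.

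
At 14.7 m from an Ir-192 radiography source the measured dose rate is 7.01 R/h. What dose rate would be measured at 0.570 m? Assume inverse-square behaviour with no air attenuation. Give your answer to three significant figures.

Since intensity falls as 1/r², scaling from 14.7 m to 0.570 m:
7.01 × (14.7/0.570)² = 7.01 × 665.1 = 4662 R/h.

4660 R/h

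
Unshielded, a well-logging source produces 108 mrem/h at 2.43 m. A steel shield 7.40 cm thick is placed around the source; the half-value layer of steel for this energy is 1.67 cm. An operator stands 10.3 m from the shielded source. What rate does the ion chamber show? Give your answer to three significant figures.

Distance alone: (2.43/10.3)² = 0.05566, so 108 × 0.05566 = 6.011 mrem/h.
Shield: 7.40/1.67 = 4.431 half-value layers → attenuation 2^(−4.431) = 0.04636.
Combined: 6.011 × 0.04636 = 0.2787 mrem/h.

0.279 mrem/h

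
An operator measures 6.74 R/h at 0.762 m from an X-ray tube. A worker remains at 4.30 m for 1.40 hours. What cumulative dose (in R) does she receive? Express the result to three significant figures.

Since intensity falls as 1/r², rate at 4.30 m:
(0.762/4.30)² = 0.03140, so 6.74 × 0.03140 = 0.2116 R/h.
Dose = rate × time = 0.2116 R/h × 1.400 h = 0.2962 R.

0.296 R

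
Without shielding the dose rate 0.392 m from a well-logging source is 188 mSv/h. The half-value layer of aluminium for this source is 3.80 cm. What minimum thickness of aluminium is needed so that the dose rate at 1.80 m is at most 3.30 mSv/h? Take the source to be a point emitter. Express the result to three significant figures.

At 1.80 m, distance alone gives 188 × (0.392/1.80)² = 188 × 0.04743 = 8.917 mSv/h.
Further attenuation needed: 8.917/3.30 = 2.702.
n = log₂(2.702) = 1.434 half-value layers.
Thickness = 1.434 × 3.80 cm = 5.449 cm.

5.45 cm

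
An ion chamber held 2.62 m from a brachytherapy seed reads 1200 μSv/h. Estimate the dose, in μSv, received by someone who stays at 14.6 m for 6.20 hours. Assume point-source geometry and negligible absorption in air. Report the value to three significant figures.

240 μSv

Using I₁d₁² = I₂d₂², rate at 14.6 m:
1200 × (2.62/14.6)² = 1200 × 0.03220 = 38.64 μSv/h.
Dose = rate × time = 38.64 μSv/h × 6.200 h = 239.6 μSv.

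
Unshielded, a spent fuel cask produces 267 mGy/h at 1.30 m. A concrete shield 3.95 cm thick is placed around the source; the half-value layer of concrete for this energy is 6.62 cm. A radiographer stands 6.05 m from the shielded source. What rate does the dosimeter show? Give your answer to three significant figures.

8.15 mGy/h

Distance alone: (1.30/6.05)² = 0.04617, so 267 × 0.04617 = 12.33 mGy/h.
Shield: 3.95/6.62 = 0.5967 half-value layers → attenuation 2^(−0.5967) = 0.6613.
Combined: 12.33 × 0.6613 = 8.154 mGy/h.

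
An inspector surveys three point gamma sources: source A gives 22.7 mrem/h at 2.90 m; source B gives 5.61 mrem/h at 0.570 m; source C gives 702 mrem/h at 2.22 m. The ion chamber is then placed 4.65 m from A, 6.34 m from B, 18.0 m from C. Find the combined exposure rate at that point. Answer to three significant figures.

Each source contributes Iᵢ·(dᵢ/rᵢ)²; contributions add.
A: 22.7 × (2.90/4.65)² = 8.829 mrem/h
B: 5.61 × (0.570/6.34)² = 0.04535 mrem/h
C: 702 × (2.22/18.0)² = 10.68 mrem/h
Total = 8.829 + 0.04535 + 10.68 = 19.55 mrem/h.

19.6 mrem/h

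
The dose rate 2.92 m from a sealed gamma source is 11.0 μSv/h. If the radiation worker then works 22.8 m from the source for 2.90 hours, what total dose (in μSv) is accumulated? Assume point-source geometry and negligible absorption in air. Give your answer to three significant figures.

0.523 μSv

By the inverse-square law, rate at 22.8 m:
11.0 × (2.92/22.8)² = 11.0 × 0.01640 = 0.1804 μSv/h.
Dose = rate × time = 0.1804 μSv/h × 2.900 h = 0.5232 μSv.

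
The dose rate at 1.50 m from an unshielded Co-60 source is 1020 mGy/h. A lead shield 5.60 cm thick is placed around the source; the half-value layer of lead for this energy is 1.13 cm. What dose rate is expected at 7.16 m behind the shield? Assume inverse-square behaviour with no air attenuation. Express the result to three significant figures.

Distance alone: 1020 × (1.50/7.16)² = 1020 × 0.04389 = 44.77 mGy/h.
Shield: 5.60/1.13 = 4.956 half-value layers → attenuation 2^(−4.956) = 0.03222.
Combined: 44.77 × 0.03222 = 1.442 mGy/h.

1.44 mGy/h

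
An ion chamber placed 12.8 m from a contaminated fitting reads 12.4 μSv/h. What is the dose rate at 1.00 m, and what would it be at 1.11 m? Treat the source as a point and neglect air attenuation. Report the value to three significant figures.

Since intensity falls as 1/r²,
At 1.00 m: 12.4 × (12.8/1.00)² = 12.4 × 163.8 = 2031 μSv/h
At 1.11 m: (1.00/1.11)² = 0.8116, so 2031 × 0.8116 = 1648 μSv/h.

2030 μSv/h; 1650 μSv/h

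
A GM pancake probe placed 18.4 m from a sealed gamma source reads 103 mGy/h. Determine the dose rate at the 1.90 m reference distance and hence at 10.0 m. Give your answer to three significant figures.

Intensity scales as (d₁/d₂)², so
At 1.90 m: (18.4/1.90)² = 93.78, so 103 × 93.78 = 9659 mGy/h
At 10.0 m: (1.90/10.0)² = 0.03610, so 9659 × 0.03610 = 348.7 mGy/h.

9660 mGy/h; 349 mGy/h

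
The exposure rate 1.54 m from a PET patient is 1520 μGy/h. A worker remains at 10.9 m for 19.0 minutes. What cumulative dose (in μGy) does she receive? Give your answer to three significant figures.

Intensity scales as (d₁/d₂)², so rate at 10.9 m:
1520 × (1.54/10.9)² = 1520 × 0.01996 = 30.34 μGy/h.
Dose = rate × time = 30.34 μGy/h × 0.3167 h = 9.609 μGy.

9.61 μGy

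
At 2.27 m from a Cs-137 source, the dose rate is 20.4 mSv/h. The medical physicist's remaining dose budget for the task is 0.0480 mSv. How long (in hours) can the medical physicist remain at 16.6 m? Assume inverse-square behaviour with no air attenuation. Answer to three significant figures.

0.126 h

Since intensity falls as 1/r², rate at 16.6 m:
(2.27/16.6)² = 0.01870, so 20.4 × 0.01870 = 0.3815 mSv/h.
Stay time = 0.0480 mSv ÷ 0.3815 mSv/h = 0.1258 h.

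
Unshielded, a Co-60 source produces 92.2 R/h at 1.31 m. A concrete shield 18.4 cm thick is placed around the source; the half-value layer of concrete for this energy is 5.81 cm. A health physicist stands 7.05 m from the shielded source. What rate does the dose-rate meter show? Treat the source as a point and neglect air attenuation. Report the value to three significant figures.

0.354 R/h

Distance alone: (1.31/7.05)² = 0.03453, so 92.2 × 0.03453 = 3.184 R/h.
Shield: 18.4/5.81 = 3.167 half-value layers → attenuation 2^(−3.167) = 0.1113.
Combined: 3.184 × 0.1113 = 0.3544 R/h.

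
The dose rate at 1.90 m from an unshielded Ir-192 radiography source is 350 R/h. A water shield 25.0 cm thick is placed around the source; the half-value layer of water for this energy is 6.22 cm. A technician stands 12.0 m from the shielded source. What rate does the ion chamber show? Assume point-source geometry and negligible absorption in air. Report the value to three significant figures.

0.541 R/h

Distance alone: (1.90/12.0)² = 0.02507, so 350 × 0.02507 = 8.774 R/h.
Shield: 25.0/6.22 = 4.019 half-value layers → attenuation 2^(−4.019) = 0.06168.
Combined: 8.774 × 0.06168 = 0.5412 R/h.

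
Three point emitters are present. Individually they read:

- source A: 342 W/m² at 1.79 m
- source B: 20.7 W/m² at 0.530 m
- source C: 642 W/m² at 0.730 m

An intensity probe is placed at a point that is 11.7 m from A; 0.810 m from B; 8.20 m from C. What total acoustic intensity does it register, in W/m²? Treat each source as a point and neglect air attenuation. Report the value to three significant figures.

By superposition, sum each source's inverse-square contribution:
A: 342 × (1.79/11.7)² = 8.005 W/m²
B: 20.7 × (0.530/0.810)² = 8.862 W/m²
C: 642 × (0.730/8.20)² = 5.088 W/m²
Total = 8.005 + 8.862 + 5.088 = 21.96 W/m².

22.0 W/m²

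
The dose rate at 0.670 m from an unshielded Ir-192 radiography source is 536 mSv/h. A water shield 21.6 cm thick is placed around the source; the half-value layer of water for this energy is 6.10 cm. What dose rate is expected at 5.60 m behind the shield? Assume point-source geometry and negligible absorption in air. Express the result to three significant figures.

Distance alone: 536 × (0.670/5.60)² = 536 × 0.01431 = 7.670 mSv/h.
Shield: 21.6/6.10 = 3.541 half-value layers → attenuation 2^(−3.541) = 0.08591.
Combined: 7.670 × 0.08591 = 0.6589 mSv/h.

0.659 mSv/h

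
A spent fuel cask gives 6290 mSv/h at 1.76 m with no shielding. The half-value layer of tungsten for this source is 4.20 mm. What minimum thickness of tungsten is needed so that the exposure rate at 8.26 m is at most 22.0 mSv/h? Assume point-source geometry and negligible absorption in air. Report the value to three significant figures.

15.5 mm

At 8.26 m, distance alone gives (1.76/8.26)² = 0.04540, so 6290 × 0.04540 = 285.6 mSv/h.
Further attenuation needed: 285.6/22.0 = 12.98.
n = log₂(12.98) = 3.698 half-value layers.
Thickness = 3.698 × 4.20 mm = 15.53 mm.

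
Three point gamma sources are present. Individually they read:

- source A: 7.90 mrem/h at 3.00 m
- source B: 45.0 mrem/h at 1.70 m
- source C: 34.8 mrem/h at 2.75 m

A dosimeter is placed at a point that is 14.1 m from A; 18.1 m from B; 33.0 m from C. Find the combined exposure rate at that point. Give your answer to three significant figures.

Each source contributes Iᵢ·(dᵢ/rᵢ)²; contributions add.
A: 7.90 × (3.00/14.1)² = 0.3576 mrem/h
B: 45.0 × (1.70/18.1)² = 0.3970 mrem/h
C: 34.8 × (2.75/33.0)² = 0.2417 mrem/h
Total = 0.3576 + 0.3970 + 0.2417 = 0.9963 mrem/h.

0.996 mrem/h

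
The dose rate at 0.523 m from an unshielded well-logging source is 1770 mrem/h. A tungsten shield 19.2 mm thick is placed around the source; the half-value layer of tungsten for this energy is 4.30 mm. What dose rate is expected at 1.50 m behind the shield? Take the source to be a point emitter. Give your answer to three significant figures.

9.74 mrem/h

Distance alone: (0.523/1.50)² = 0.1216, so 1770 × 0.1216 = 215.2 mrem/h.
Shield: 19.2/4.30 = 4.465 half-value layers → attenuation 2^(−4.465) = 0.04528.
Combined: 215.2 × 0.04528 = 9.744 mrem/h.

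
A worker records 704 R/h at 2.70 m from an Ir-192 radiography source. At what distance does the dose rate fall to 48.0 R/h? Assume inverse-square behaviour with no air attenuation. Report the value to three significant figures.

Intensity scales as (d₁/d₂)², so d₂ = d₁·√(I₁/I₂).
I₁/I₂ = 704/48.0 = 14.67, so d₂ = 2.70 × √14.67 = 10.34 m.

10.3 m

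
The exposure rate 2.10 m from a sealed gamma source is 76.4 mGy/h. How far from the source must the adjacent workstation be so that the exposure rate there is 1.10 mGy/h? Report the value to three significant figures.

17.5 m

Intensity scales as (d₁/d₂)², so d₂ = d₁·√(I₁/I₂).
I₁/I₂ = 76.4/1.10 = 69.45, so d₂ = 2.10 × √69.45 = 17.50 m.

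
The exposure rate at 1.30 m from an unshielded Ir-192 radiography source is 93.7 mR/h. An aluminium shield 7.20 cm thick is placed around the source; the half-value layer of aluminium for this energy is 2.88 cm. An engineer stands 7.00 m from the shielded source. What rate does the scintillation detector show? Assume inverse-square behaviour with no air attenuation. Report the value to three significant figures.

0.571 mR/h

Distance alone: 93.7 × (1.30/7.00)² = 93.7 × 0.03449 = 3.232 mR/h.
Shield: 7.20/2.88 = 2.500 half-value layers → attenuation 2^(−2.500) = 0.1768.
Combined: 3.232 × 0.1768 = 0.5714 mR/h.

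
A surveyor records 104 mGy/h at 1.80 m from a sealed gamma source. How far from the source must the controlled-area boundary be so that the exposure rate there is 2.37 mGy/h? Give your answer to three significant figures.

Using I₁d₁² = I₂d₂², d₂ = d₁·√(I₁/I₂).
I₁/I₂ = 104/2.37 = 43.88, so d₂ = 1.80 × √43.88 = 11.92 m.

11.9 m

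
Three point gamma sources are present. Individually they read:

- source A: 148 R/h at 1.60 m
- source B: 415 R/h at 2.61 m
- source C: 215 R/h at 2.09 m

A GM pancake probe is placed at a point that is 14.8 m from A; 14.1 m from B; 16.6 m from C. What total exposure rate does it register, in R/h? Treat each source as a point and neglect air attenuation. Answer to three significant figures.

19.4 R/h

Each source contributes Iᵢ·(dᵢ/rᵢ)²; contributions add.
A: 148 × (1.60/14.8)² = 1.730 R/h
B: 415 × (2.61/14.1)² = 14.22 R/h
C: 215 × (2.09/16.6)² = 3.408 R/h
Total = 1.730 + 14.22 + 3.408 = 19.36 R/h.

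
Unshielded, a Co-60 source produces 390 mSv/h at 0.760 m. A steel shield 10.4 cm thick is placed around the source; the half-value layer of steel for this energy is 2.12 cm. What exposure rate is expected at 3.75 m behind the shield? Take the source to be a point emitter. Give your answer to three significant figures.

Distance alone: (0.760/3.75)² = 0.04107, so 390 × 0.04107 = 16.02 mSv/h.
Shield: 10.4/2.12 = 4.906 half-value layers → attenuation 2^(−4.906) = 0.03335.
Combined: 16.02 × 0.03335 = 0.5343 mSv/h.

0.534 mSv/h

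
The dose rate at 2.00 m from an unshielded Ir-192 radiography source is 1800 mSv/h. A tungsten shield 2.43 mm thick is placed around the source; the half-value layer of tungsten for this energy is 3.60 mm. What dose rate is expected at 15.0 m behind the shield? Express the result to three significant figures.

Distance alone: 1800 × (2.00/15.0)² = 1800 × 0.01778 = 32.00 mSv/h.
Shield: 2.43/3.60 = 0.6750 half-value layers → attenuation 2^(−0.6750) = 0.6263.
Combined: 32.00 × 0.6263 = 20.04 mSv/h.

20.0 mSv/h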